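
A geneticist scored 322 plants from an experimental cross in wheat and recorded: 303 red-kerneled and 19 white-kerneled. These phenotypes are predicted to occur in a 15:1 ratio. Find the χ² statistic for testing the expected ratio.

Total ratio parts = 16. Expected numbers out of 322:
  red-kerneled: 322 × 15/16 = 301.875
  white-kerneled: 322 × 1/16 = 20.125
χ² = Σ (O − E)² / E
  red-kerneled: (303 − 301.875)² / 301.875 = 0.0042
  white-kerneled: (19 − 20.125)² / 20.125 = 0.0629
χ² = 0.0042 + 0.0629 = 0.0671 ≈ 0.067

0.067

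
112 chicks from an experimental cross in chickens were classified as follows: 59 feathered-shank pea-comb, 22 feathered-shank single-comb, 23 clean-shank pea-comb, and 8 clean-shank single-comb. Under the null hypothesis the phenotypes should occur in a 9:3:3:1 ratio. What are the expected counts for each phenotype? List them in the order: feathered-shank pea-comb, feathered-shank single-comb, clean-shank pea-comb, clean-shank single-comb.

The 9:3:3:1 ratio has 16 parts, so with N = 112 the expected counts are:
  feathered-shank pea-comb: 112 × 9/16 = 63
  feathered-shank single-comb: 112 × 3/16 = 21
  clean-shank pea-comb: 112 × 3/16 = 21
  clean-shank single-comb: 112 × 1/16 = 7

63, 21, 21, 7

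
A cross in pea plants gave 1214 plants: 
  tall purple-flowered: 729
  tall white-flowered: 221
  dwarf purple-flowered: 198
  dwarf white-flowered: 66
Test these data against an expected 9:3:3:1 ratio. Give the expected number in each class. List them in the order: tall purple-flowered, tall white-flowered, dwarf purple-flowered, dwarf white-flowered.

The 9:3:3:1 ratio has 16 parts, so with N = 1214 the expected counts are:
  tall purple-flowered: 1214 × 9/16 = 682.875
  tall white-flowered: 1214 × 3/16 = 227.625
  dwarf purple-flowered: 1214 × 3/16 = 227.625
  dwarf white-flowered: 1214 × 1/16 = 75.875

682.875, 227.625, 227.625, 75.875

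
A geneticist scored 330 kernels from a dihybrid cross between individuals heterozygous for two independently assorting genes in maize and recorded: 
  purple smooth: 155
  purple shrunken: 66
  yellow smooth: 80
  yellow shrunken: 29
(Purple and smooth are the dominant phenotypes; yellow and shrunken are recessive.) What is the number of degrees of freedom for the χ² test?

3

A dihybrid F₂ with independent assortment and complete dominance at both loci gives a 9:3:3:1 phenotypic ratio.
A goodness-of-fit test with 4 phenotype classes has df = 4 − 1 = 3.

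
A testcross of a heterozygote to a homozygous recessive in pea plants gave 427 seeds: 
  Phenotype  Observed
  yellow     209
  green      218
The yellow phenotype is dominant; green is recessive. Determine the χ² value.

0.190

A testcross of a heterozygote (Aa × aa) gives a 1:1 phenotypic ratio.
Total ratio parts = 2. Expected numbers out of 427:
  yellow: 427 × 1/2 = 213.5
  green: 427 × 1/2 = 213.5
χ² = Σ (O − E)² / E
  yellow: (209 − 213.5)² / 213.5 = 0.0948
  green: (218 − 213.5)² / 213.5 = 0.0948
χ² = 0.0948 + 0.0948 = 0.1896 ≈ 0.190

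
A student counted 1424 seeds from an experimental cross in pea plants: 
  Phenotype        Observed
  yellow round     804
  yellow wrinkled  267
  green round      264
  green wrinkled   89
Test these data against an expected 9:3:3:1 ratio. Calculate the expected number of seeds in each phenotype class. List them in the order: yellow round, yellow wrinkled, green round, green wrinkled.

801, 267, 267, 89

Total ratio parts = 16. Expected numbers out of 1424:
  yellow round: 1424 × 9/16 = 801
  yellow wrinkled: 1424 × 3/16 = 267
  green round: 1424 × 3/16 = 267
  green wrinkled: 1424 × 1/16 = 89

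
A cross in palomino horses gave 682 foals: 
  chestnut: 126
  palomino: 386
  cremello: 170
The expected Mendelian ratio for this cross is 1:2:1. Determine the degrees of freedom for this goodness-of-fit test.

A goodness-of-fit test with 3 phenotype classes has df = 3 − 1 = 2.

2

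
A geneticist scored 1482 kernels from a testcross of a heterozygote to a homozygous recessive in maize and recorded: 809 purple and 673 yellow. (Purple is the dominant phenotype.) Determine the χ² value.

A testcross of a heterozygote (Aa × aa) gives a 1:1 phenotypic ratio.
The 1:1 ratio has 2 parts, so with N = 1482 the expected counts are:
  purple: 1482 × 1/2 = 741
  yellow: 1482 × 1/2 = 741
χ² = Σ (O − E)² / E
  purple: (809 − 741)² / 741 = 6.2402
  yellow: (673 − 741)² / 741 = 6.2402
χ² = 6.2402 + 6.2402 = 12.4804 ≈ 12.480

12.480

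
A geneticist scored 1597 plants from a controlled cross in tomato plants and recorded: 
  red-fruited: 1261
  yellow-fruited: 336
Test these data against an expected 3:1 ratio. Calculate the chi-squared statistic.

Under the 3:1 hypothesis (Σ ratio = 4, N = 1597):
  red-fruited: 1597 × 3/4 = 1197.75
  yellow-fruited: 1597 × 1/4 = 399.25
χ² = Σ (O − E)² / E
  red-fruited: (1261 − 1197.75)² / 1197.75 = 3.3401
  yellow-fruited: (336 − 399.25)² / 399.25 = 10.0202
χ² = 3.3401 + 10.0202 = 13.3603 ≈ 13.360

13.360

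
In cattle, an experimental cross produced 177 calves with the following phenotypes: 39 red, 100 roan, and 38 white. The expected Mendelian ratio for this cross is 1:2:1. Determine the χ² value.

3.000

Expected counts for N = 177 under a 1:2:1 ratio (total parts = 4):
  red: 177 × 1/4 = 44.25
  roan: 177 × 2/4 = 88.5
  white: 177 × 1/4 = 44.25
χ² = Σ (O − E)² / E
  red: (39 − 44.25)² / 44.25 = 0.6229
  roan: (100 − 88.5)² / 88.5 = 1.4944
  white: (38 − 44.25)² / 44.25 = 0.8828
χ² = 0.6229 + 1.4944 + 0.8828 = 3.0001 ≈ 3.000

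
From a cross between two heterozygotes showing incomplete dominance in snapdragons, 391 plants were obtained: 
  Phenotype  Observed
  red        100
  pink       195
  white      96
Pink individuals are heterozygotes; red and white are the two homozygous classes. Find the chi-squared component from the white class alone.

With incomplete dominance, a heterozygote × heterozygote cross gives a 1:2:1 phenotypic ratio.
Expected counts for N = 391 under a 1:2:1 ratio (total parts = 4):
  red: 391 × 1/4 = 97.75
  pink: 391 × 2/4 = 195.5
  white: 391 × 1/4 = 97.75
Contribution of white: (96 − 97.75)² / 97.75 = 0.0313

0.031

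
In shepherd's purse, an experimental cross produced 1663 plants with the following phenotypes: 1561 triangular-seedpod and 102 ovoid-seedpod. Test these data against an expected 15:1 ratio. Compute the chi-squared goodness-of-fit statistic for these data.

Expected counts for N = 1663 under a 15:1 ratio (total parts = 16):
  triangular-seedpod: 1663 × 15/16 = 1559.0625
  ovoid-seedpod: 1663 × 1/16 = 103.9375
χ² = Σ (O − E)² / E
  triangular-seedpod: (1561 − 1559.0625)² / 1559.0625 = 0.0024
  ovoid-seedpod: (102 − 103.9375)² / 103.9375 = 0.0361
χ² = 0.0024 + 0.0361 = 0.0385 ≈ 0.039

0.039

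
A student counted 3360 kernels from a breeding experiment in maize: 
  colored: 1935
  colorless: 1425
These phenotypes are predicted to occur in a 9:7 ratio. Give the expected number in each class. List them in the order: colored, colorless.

Expected counts for N = 3360 under a 9:7 ratio (total parts = 16):
  colored: 3360 × 9/16 = 1890
  colorless: 3360 × 7/16 = 1470

1890, 1470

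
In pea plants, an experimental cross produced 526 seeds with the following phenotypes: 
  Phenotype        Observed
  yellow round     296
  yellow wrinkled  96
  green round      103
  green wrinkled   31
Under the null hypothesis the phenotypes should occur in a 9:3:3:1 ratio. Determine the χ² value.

0.371

Total ratio parts = 16. Expected numbers out of 526:
  yellow round: 526 × 9/16 = 295.875
  yellow wrinkled: 526 × 3/16 = 98.625
  green round: 526 × 3/16 = 98.625
  green wrinkled: 526 × 1/16 = 32.875
χ² = Σ (O − E)² / E
  yellow round: (296 − 295.875)² / 295.875 = 0.0001
  yellow wrinkled: (96 − 98.625)² / 98.625 = 0.0699
  green round: (103 − 98.625)² / 98.625 = 0.1941
  green wrinkled: (31 − 32.875)² / 32.875 = 0.1069
χ² = 0.0001 + 0.0699 + 0.1941 + 0.1069 = 0.371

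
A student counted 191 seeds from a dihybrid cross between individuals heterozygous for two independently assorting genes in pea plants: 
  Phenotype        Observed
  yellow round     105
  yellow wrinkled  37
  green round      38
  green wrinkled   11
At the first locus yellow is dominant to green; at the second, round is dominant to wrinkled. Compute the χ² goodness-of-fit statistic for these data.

0.302

A dihybrid F₂ with independent assortment and complete dominance at both loci gives a 9:3:3:1 phenotypic ratio.
Under the 9:3:3:1 hypothesis (Σ ratio = 16, N = 191):
  yellow round: 191 × 9/16 = 107.4375
  yellow wrinkled: 191 × 3/16 = 35.8125
  green round: 191 × 3/16 = 35.8125
  green wrinkled: 191 × 1/16 = 11.9375
χ² = Σ (O − E)² / E
  yellow round: (105 − 107.4375)² / 107.4375 = 0.0553
  yellow wrinkled: (37 − 35.8125)² / 35.8125 = 0.0394
  green round: (38 − 35.8125)² / 35.8125 = 0.1336
  green wrinkled: (11 − 11.9375)² / 11.9375 = 0.0736
χ² = 0.0553 + 0.0394 + 0.1336 + 0.0736 = 0.3019 ≈ 0.302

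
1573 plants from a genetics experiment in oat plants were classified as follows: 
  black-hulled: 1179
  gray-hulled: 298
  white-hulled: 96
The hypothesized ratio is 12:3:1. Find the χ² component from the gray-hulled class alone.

0.032

The 12:3:1 ratio has 16 parts, so with N = 1573 the expected counts are:
  black-hulled: 1573 × 12/16 = 1179.75
  gray-hulled: 1573 × 3/16 = 294.9375
  white-hulled: 1573 × 1/16 = 98.3125
Contribution of gray-hulled: (298 − 294.9375)² / 294.9375 = 0.0318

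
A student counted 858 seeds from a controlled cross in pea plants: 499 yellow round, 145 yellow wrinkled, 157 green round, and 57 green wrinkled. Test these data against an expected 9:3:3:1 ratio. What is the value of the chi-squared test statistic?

2.428

The 9:3:3:1 ratio has 16 parts, so with N = 858 the expected counts are:
  yellow round: 858 × 9/16 = 482.625
  yellow wrinkled: 858 × 3/16 = 160.875
  green round: 858 × 3/16 = 160.875
  green wrinkled: 858 × 1/16 = 53.625
χ² = Σ (O − E)² / E
  yellow round: (499 − 482.625)² / 482.625 = 0.5556
  yellow wrinkled: (145 − 160.875)² / 160.875 = 1.5665
  green round: (157 − 160.875)² / 160.875 = 0.0933
  green wrinkled: (57 − 53.625)² / 53.625 = 0.2124
χ² = 0.5556 + 1.5665 + 0.0933 + 0.2124 = 2.4278 ≈ 2.428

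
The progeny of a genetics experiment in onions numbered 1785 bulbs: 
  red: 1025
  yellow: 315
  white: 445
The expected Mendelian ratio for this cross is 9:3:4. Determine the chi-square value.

1.598

Expected counts for N = 1785 under a 9:3:4 ratio (total parts = 16):
  red: 1785 × 9/16 = 1004.0625
  yellow: 1785 × 3/16 = 334.6875
  white: 1785 × 4/16 = 446.25
χ² = Σ (O − E)² / E
  red: (1025 − 1004.0625)² / 1004.0625 = 0.4366
  yellow: (315 − 334.6875)² / 334.6875 = 1.1581
  white: (445 − 446.25)² / 446.25 = 0.0035
χ² = 0.4366 + 1.1581 + 0.0035 = 1.5982 ≈ 1.598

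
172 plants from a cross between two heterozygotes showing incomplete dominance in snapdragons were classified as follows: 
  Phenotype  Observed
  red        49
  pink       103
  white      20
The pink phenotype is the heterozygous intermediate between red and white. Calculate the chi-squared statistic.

With incomplete dominance, a heterozygote × heterozygote cross gives a 1:2:1 phenotypic ratio.
Total ratio parts = 4. Expected numbers out of 172:
  red: 172 × 1/4 = 43
  pink: 172 × 2/4 = 86
  white: 172 × 1/4 = 43
χ² = Σ (O − E)² / E
  red: (49 − 43)² / 43 = 0.8372
  pink: (103 − 86)² / 86 = 3.3605
  white: (20 − 43)² / 43 = 12.3023
χ² = 0.8372 + 3.3605 + 12.3023 = 16.500

16.500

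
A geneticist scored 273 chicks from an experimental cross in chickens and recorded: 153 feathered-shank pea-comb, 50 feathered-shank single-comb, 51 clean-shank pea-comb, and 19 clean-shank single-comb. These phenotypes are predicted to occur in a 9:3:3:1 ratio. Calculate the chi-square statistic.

0.250

The 9:3:3:1 ratio has 16 parts, so with N = 273 the expected counts are:
  feathered-shank pea-comb: 273 × 9/16 = 153.5625
  feathered-shank single-comb: 273 × 3/16 = 51.1875
  clean-shank pea-comb: 273 × 3/16 = 51.1875
  clean-shank single-comb: 273 × 1/16 = 17.0625
χ² = Σ (O − E)² / E
  feathered-shank pea-comb: (153 − 153.5625)² / 153.5625 = 0.0021
  feathered-shank single-comb: (50 − 51.1875)² / 51.1875 = 0.0275
  clean-shank pea-comb: (51 − 51.1875)² / 51.1875 = 0.0007
  clean-shank single-comb: (19 − 17.0625)² / 17.0625 = 0.2200
χ² = 0.0021 + 0.0275 + 0.0007 + 0.2200 = 0.2503 ≈ 0.250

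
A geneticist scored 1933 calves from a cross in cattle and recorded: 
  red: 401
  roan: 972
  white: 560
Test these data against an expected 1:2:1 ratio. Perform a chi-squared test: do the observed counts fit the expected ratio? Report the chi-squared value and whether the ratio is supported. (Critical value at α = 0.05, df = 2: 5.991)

26.220; not consistent

The 1:2:1 ratio has 4 parts, so with N = 1933 the expected counts are:
  red: 1933 × 1/4 = 483.25
  roan: 1933 × 2/4 = 966.5
  white: 1933 × 1/4 = 483.25
χ² = Σ (O − E)² / E
  red: (401 − 483.25)² / 483.25 = 13.9991
  roan: (972 − 966.5)² / 966.5 = 0.0313
  white: (560 − 483.25)² / 483.25 = 12.1895
χ² = 13.9991 + 0.0313 + 12.1895 = 26.2199 ≈ 26.220
Degrees of freedom = 3 − 1 = 2; critical value at α = 0.05 is 5.991.
Since 26.220 > 5.991, we reject the null hypothesis — the data do not fit the 1:2:1 ratio.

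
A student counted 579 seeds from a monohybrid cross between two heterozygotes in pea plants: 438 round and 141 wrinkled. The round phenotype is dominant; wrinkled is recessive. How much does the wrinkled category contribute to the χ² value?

0.097

For a monohybrid cross between heterozygotes with complete dominance, the expected phenotypic ratio is 3:1.
Total ratio parts = 4. Expected numbers out of 579:
  round: 579 × 3/4 = 434.25
  wrinkled: 579 × 1/4 = 144.75
Contribution of wrinkled: (141 − 144.75)² / 144.75 = 0.0972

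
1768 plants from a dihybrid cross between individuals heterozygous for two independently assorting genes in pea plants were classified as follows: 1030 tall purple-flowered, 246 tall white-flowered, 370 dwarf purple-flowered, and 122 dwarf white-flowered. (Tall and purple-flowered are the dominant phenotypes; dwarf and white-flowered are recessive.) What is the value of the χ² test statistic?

28.987

A dihybrid F₂ with independent assortment and complete dominance at both loci gives a 9:3:3:1 phenotypic ratio.
Expected counts for N = 1768 under a 9:3:3:1 ratio (total parts = 16):
  tall purple-flowered: 1768 × 9/16 = 994.5
  tall white-flowered: 1768 × 3/16 = 331.5
  dwarf purple-flowered: 1768 × 3/16 = 331.5
  dwarf white-flowered: 1768 × 1/16 = 110.5
χ² = Σ (O − E)² / E
  tall purple-flowered: (1030 − 994.5)² / 994.5 = 1.2672
  tall white-flowered: (246 − 331.5)² / 331.5 = 22.0520
  dwarf purple-flowered: (370 − 331.5)² / 331.5 = 4.4713
  dwarf white-flowered: (122 − 110.5)² / 110.5 = 1.1968
χ² = 1.2672 + 22.0520 + 4.4713 + 1.1968 = 28.9873 ≈ 28.987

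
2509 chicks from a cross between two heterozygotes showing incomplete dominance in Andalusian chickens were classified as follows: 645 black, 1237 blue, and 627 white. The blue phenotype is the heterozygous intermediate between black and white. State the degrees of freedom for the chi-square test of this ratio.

With incomplete dominance, a heterozygote × heterozygote cross gives a 1:2:1 phenotypic ratio.
A goodness-of-fit test with 3 phenotype classes has df = 3 − 1 = 2.

2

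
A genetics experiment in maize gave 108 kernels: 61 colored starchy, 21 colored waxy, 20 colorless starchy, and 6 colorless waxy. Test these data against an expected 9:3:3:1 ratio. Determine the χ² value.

The 9:3:3:1 ratio has 16 parts, so with N = 108 the expected counts are:
  colored starchy: 108 × 9/16 = 60.75
  colored waxy: 108 × 3/16 = 20.25
  colorless starchy: 108 × 3/16 = 20.25
  colorless waxy: 108 × 1/16 = 6.75
χ² = Σ (O − E)² / E
  colored starchy: (61 − 60.75)² / 60.75 = 0.0010
  colored waxy: (21 − 20.25)² / 20.25 = 0.0278
  colorless starchy: (20 − 20.25)² / 20.25 = 0.0031
  colorless waxy: (6 − 6.75)² / 6.75 = 0.0833
χ² = 0.0010 + 0.0278 + 0.0031 + 0.0833 = 0.1152 ≈ 0.115

0.115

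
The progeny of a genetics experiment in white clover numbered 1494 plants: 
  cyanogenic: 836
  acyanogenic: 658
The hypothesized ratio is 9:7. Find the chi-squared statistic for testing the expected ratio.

The 9:7 ratio has 16 parts, so with N = 1494 the expected counts are:
  cyanogenic: 1494 × 9/16 = 840.375
  acyanogenic: 1494 × 7/16 = 653.625
χ² = Σ (O − E)² / E
  cyanogenic: (836 − 840.375)² / 840.375 = 0.0228
  acyanogenic: (658 − 653.625)² / 653.625 = 0.0293
χ² = 0.0228 + 0.0293 = 0.0521 ≈ 0.052

0.052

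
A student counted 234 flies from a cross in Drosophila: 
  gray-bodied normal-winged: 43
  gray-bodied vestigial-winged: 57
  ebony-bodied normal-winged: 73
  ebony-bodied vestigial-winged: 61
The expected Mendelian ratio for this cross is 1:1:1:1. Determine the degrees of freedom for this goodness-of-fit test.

A goodness-of-fit test with 4 phenotype classes has df = 4 − 1 = 3.

3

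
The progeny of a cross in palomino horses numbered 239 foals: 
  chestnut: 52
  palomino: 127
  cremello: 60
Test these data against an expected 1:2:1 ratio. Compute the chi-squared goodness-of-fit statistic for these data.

1.477

Under the 1:2:1 hypothesis (Σ ratio = 4, N = 239):
  chestnut: 239 × 1/4 = 59.75
  palomino: 239 × 2/4 = 119.5
  cremello: 239 × 1/4 = 59.75
χ² = Σ (O − E)² / E
  chestnut: (52 − 59.75)² / 59.75 = 1.0052
  palomino: (127 − 119.5)² / 119.5 = 0.4707
  cremello: (60 − 59.75)² / 59.75 = 0.0010
χ² = 1.0052 + 0.4707 + 0.0010 = 1.4769 ≈ 1.477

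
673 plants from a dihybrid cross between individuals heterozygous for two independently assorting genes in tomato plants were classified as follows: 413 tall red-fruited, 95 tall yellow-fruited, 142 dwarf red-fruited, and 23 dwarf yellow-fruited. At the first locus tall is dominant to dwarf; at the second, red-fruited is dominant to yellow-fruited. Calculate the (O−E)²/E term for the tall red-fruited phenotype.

3.133

A dihybrid F₂ with independent assortment and complete dominance at both loci gives a 9:3:3:1 phenotypic ratio.
Under the 9:3:3:1 hypothesis (Σ ratio = 16, N = 673):
  tall red-fruited: 673 × 9/16 = 378.5625
  tall yellow-fruited: 673 × 3/16 = 126.1875
  dwarf red-fruited: 673 × 3/16 = 126.1875
  dwarf yellow-fruited: 673 × 1/16 = 42.0625
Contribution of tall red-fruited: (413 − 378.5625)² / 378.5625 = 3.1327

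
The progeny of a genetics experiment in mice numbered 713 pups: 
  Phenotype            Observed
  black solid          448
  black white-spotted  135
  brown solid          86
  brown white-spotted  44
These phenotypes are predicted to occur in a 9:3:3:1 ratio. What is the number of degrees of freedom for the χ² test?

A goodness-of-fit test with 4 phenotype classes has df = 4 − 1 = 3.

3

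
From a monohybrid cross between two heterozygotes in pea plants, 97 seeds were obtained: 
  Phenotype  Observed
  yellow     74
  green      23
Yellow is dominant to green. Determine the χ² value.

For a monohybrid cross between heterozygotes with complete dominance, the expected phenotypic ratio is 3:1.
Under the 3:1 hypothesis (Σ ratio = 4, N = 97):
  yellow: 97 × 3/4 = 72.75
  green: 97 × 1/4 = 24.25
χ² = Σ (O − E)² / E
  yellow: (74 − 72.75)² / 72.75 = 0.0215
  green: (23 − 24.25)² / 24.25 = 0.0644
χ² = 0.0215 + 0.0644 = 0.0859 ≈ 0.086

0.086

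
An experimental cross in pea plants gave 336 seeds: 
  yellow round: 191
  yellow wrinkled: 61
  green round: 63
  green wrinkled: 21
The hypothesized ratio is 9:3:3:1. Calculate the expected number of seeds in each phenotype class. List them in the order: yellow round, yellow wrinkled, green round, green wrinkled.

Total ratio parts = 16. Expected numbers out of 336:
  yellow round: 336 × 9/16 = 189
  yellow wrinkled: 336 × 3/16 = 63
  green round: 336 × 3/16 = 63
  green wrinkled: 336 × 1/16 = 21

189, 63, 63, 21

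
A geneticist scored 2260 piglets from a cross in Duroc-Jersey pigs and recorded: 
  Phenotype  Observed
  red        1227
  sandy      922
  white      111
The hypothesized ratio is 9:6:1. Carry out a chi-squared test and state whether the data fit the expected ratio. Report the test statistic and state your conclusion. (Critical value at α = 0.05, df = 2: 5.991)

14.568; not consistent

Expected counts for N = 2260 under a 9:6:1 ratio (total parts = 16):
  red: 2260 × 9/16 = 1271.25
  sandy: 2260 × 6/16 = 847.5
  white: 2260 × 1/16 = 141.25
χ² = Σ (O − E)² / E
  red: (1227 − 1271.25)² / 1271.25 = 1.5403
  sandy: (922 − 847.5)² / 847.5 = 6.5490
  white: (111 − 141.25)² / 141.25 = 6.4783
χ² = 1.5403 + 6.5490 + 6.4783 = 14.5676 ≈ 14.568
Degrees of freedom = 3 − 1 = 2; critical value at α = 0.05 is 5.991.
Since 14.568 > 5.991, we reject the null hypothesis — the data do not fit the 9:6:1 ratio.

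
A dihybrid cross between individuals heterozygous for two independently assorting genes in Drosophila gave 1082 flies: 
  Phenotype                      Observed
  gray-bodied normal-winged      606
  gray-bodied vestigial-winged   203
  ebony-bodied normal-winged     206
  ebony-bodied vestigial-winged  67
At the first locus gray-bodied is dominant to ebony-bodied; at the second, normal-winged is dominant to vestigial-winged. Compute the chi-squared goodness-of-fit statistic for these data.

0.065

A dihybrid F₂ with independent assortment and complete dominance at both loci gives a 9:3:3:1 phenotypic ratio.
Under the 9:3:3:1 hypothesis (Σ ratio = 16, N = 1082):
  gray-bodied normal-winged: 1082 × 9/16 = 608.625
  gray-bodied vestigial-winged: 1082 × 3/16 = 202.875
  ebony-bodied normal-winged: 1082 × 3/16 = 202.875
  ebony-bodied vestigial-winged: 1082 × 1/16 = 67.625
χ² = Σ (O − E)² / E
  gray-bodied normal-winged: (606 − 608.625)² / 608.625 = 0.0113
  gray-bodied vestigial-winged: (203 − 202.875)² / 202.875 = 0.0001
  ebony-bodied normal-winged: (206 − 202.875)² / 202.875 = 0.0481
  ebony-bodied vestigial-winged: (67 − 67.625)² / 67.625 = 0.0058
χ² = 0.0113 + 0.0001 + 0.0481 + 0.0058 = 0.0653 ≈ 0.065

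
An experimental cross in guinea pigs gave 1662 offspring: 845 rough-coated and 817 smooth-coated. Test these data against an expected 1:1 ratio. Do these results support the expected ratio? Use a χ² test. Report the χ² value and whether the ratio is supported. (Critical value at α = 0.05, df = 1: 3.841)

0.472; consistent

Under the 1:1 hypothesis (Σ ratio = 2, N = 1662):
  rough-coated: 1662 × 1/2 = 831
  smooth-coated: 1662 × 1/2 = 831
χ² = Σ (O − E)² / E
  rough-coated: (845 − 831)² / 831 = 0.2359
  smooth-coated: (817 − 831)² / 831 = 0.2359
χ² = 0.2359 + 0.2359 = 0.4718 ≈ 0.472
Degrees of freedom = 2 − 1 = 1; critical value at α = 0.05 is 3.841.
Since 0.472 < 3.841, we fail to reject the null hypothesis — the data are consistent with the 1:1 ratio.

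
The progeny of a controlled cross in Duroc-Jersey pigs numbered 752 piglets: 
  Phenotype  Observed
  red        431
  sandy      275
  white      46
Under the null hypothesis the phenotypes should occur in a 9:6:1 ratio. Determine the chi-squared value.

0.346

Total ratio parts = 16. Expected numbers out of 752:
  red: 752 × 9/16 = 423
  sandy: 752 × 6/16 = 282
  white: 752 × 1/16 = 47
χ² = Σ (O − E)² / E
  red: (431 − 423)² / 423 = 0.1513
  sandy: (275 − 282)² / 282 = 0.1738
  white: (46 − 47)² / 47 = 0.0213
χ² = 0.1513 + 0.1738 + 0.0213 = 0.3464 ≈ 0.346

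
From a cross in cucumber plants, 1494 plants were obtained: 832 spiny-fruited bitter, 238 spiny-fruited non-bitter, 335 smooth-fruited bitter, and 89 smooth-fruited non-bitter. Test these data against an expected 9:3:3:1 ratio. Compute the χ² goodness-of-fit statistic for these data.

The 9:3:3:1 ratio has 16 parts, so with N = 1494 the expected counts are:
  spiny-fruited bitter: 1494 × 9/16 = 840.375
  spiny-fruited non-bitter: 1494 × 3/16 = 280.125
  smooth-fruited bitter: 1494 × 3/16 = 280.125
  smooth-fruited non-bitter: 1494 × 1/16 = 93.375
χ² = Σ (O − E)² / E
  spiny-fruited bitter: (832 − 840.375)² / 840.375 = 0.0835
  spiny-fruited non-bitter: (238 − 280.125)² / 280.125 = 6.3347
  smooth-fruited bitter: (335 − 280.125)² / 280.125 = 10.7497
  smooth-fruited non-bitter: (89 − 93.375)² / 93.375 = 0.2050
χ² = 0.0835 + 6.3347 + 10.7497 + 0.2050 = 17.3729 ≈ 17.373

17.373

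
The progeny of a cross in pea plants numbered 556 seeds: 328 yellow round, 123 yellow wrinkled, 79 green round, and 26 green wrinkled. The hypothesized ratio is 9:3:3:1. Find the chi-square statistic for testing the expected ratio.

12.435

The 9:3:3:1 ratio has 16 parts, so with N = 556 the expected counts are:
  yellow round: 556 × 9/16 = 312.75
  yellow wrinkled: 556 × 3/16 = 104.25
  green round: 556 × 3/16 = 104.25
  green wrinkled: 556 × 1/16 = 34.75
χ² = Σ (O − E)² / E
  yellow round: (328 − 312.75)² / 312.75 = 0.7436
  yellow wrinkled: (123 − 104.25)² / 104.25 = 3.3723
  green round: (79 − 104.25)² / 104.25 = 6.1157
  green wrinkled: (26 − 34.75)² / 34.75 = 2.2032
χ² = 0.7436 + 3.3723 + 6.1157 + 2.2032 = 12.4348 ≈ 12.435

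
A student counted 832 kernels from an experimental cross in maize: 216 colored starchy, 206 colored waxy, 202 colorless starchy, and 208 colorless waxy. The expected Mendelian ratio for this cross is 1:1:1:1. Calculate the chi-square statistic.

Under the 1:1:1:1 hypothesis (Σ ratio = 4, N = 832):
  colored starchy: 832 × 1/4 = 208
  colored waxy: 832 × 1/4 = 208
  colorless starchy: 832 × 1/4 = 208
  colorless waxy: 832 × 1/4 = 208
χ² = Σ (O − E)² / E
  colored starchy: (216 − 208)² / 208 = 0.3077
  colored waxy: (206 − 208)² / 208 = 0.0192
  colorless starchy: (202 − 208)² / 208 = 0.1731
  colorless waxy: (208 − 208)² / 208 = 0.0000
χ² = 0.3077 + 0.0192 + 0.1731 + 0.0000 = 0.500

0.500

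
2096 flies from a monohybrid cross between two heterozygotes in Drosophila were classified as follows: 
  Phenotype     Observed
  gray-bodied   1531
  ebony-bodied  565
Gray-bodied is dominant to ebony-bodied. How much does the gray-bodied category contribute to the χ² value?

1.069

For a monohybrid cross between heterozygotes with complete dominance, the expected phenotypic ratio is 3:1.
Under the 3:1 hypothesis (Σ ratio = 4, N = 2096):
  gray-bodied: 2096 × 3/4 = 1572
  ebony-bodied: 2096 × 1/4 = 524
Contribution of gray-bodied: (1531 − 1572)² / 1572 = 1.0693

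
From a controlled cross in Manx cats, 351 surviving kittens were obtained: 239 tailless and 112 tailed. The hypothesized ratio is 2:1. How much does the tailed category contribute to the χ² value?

0.214

Total ratio parts = 3. Expected numbers out of 351:
  tailless: 351 × 2/3 = 234
  tailed: 351 × 1/3 = 117
Contribution of tailed: (112 − 117)² / 117 = 0.2137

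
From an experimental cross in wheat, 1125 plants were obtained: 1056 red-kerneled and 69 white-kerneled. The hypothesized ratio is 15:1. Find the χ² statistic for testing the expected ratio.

Expected counts for N = 1125 under a 15:1 ratio (total parts = 16):
  red-kerneled: 1125 × 15/16 = 1054.6875
  white-kerneled: 1125 × 1/16 = 70.3125
χ² = Σ (O − E)² / E
  red-kerneled: (1056 − 1054.6875)² / 1054.6875 = 0.0016
  white-kerneled: (69 − 70.3125)² / 70.3125 = 0.0245
χ² = 0.0016 + 0.0245 = 0.0261 ≈ 0.026

0.026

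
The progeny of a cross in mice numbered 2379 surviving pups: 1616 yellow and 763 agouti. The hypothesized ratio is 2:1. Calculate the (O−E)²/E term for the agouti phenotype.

Expected counts for N = 2379 under a 2:1 ratio (total parts = 3):
  yellow: 2379 × 2/3 = 1586
  agouti: 2379 × 1/3 = 793
Contribution of agouti: (763 − 793)² / 793 = 1.1349

1.135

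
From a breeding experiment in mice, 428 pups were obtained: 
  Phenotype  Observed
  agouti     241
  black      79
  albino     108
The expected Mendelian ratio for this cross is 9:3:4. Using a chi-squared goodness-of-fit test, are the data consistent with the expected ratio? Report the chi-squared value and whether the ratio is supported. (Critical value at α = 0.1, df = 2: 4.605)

Expected counts for N = 428 under a 9:3:4 ratio (total parts = 16):
  agouti: 428 × 9/16 = 240.75
  black: 428 × 3/16 = 80.25
  albino: 428 × 4/16 = 107
χ² = Σ (O − E)² / E
  agouti: (241 − 240.75)² / 240.75 = 0.0003
  black: (79 − 80.25)² / 80.25 = 0.0195
  albino: (108 − 107)² / 107 = 0.0093
χ² = 0.0003 + 0.0195 + 0.0093 = 0.0291 ≈ 0.029
Degrees of freedom = 3 − 1 = 2; critical value at α = 0.1 is 4.605.
Since 0.029 < 4.605, we fail to reject the null hypothesis — the data are consistent with the 9:3:4 ratio.

0.029; consistent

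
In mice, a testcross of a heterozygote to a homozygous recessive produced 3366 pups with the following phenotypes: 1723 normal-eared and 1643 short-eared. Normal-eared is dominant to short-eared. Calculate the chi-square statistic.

A testcross of a heterozygote (Aa × aa) gives a 1:1 phenotypic ratio.
Total ratio parts = 2. Expected numbers out of 3366:
  normal-eared: 3366 × 1/2 = 1683
  short-eared: 3366 × 1/2 = 1683
χ² = Σ (O − E)² / E
  normal-eared: (1723 − 1683)² / 1683 = 0.9507
  short-eared: (1643 − 1683)² / 1683 = 0.9507
χ² = 0.9507 + 0.9507 = 1.9014 ≈ 1.901

1.901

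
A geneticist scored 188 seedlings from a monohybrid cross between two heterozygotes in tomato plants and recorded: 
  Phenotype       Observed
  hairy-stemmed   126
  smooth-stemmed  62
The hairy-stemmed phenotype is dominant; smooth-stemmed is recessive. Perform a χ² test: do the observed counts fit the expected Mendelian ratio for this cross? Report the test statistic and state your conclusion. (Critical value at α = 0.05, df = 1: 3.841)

6.383; not consistent

For a monohybrid cross between heterozygotes with complete dominance, the expected phenotypic ratio is 3:1.
Expected counts for N = 188 under a 3:1 ratio (total parts = 4):
  hairy-stemmed: 188 × 3/4 = 141
  smooth-stemmed: 188 × 1/4 = 47
χ² = Σ (O − E)² / E
  hairy-stemmed: (126 − 141)² / 141 = 1.5957
  smooth-stemmed: (62 − 47)² / 47 = 4.7872
χ² = 1.5957 + 4.7872 = 6.3829 ≈ 6.383
Degrees of freedom = 2 − 1 = 1; critical value at α = 0.05 is 3.841.
Since 6.383 > 3.841, we reject the null hypothesis — the data do not fit the 3:1 ratio.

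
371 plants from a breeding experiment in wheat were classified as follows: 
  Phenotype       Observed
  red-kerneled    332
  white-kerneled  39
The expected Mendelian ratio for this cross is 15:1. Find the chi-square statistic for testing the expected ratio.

11.502

Under the 15:1 hypothesis (Σ ratio = 16, N = 371):
  red-kerneled: 371 × 15/16 = 347.8125
  white-kerneled: 371 × 1/16 = 23.1875
χ² = Σ (O − E)² / E
  red-kerneled: (332 − 347.8125)² / 347.8125 = 0.7189
  white-kerneled: (39 − 23.1875)² / 23.1875 = 10.7832
χ² = 0.7189 + 10.7832 = 11.5021 ≈ 11.502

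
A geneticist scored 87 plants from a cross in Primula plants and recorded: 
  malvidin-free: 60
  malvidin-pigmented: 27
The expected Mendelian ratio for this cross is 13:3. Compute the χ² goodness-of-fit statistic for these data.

8.618

Under the 13:3 hypothesis (Σ ratio = 16, N = 87):
  malvidin-free: 87 × 13/16 = 70.6875
  malvidin-pigmented: 87 × 3/16 = 16.3125
χ² = Σ (O − E)² / E
  malvidin-free: (60 − 70.6875)² / 70.6875 = 1.6159
  malvidin-pigmented: (27 − 16.3125)² / 16.3125 = 7.0022
χ² = 1.6159 + 7.0022 = 8.6181 ≈ 8.618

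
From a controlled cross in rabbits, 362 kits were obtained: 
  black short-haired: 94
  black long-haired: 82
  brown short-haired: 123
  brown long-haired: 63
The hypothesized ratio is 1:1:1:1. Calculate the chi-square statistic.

The 1:1:1:1 ratio has 4 parts, so with N = 362 the expected counts are:
  black short-haired: 362 × 1/4 = 90.5
  black long-haired: 362 × 1/4 = 90.5
  brown short-haired: 362 × 1/4 = 90.5
  brown long-haired: 362 × 1/4 = 90.5
χ² = Σ (O − E)² / E
  black short-haired: (94 − 90.5)² / 90.5 = 0.1354
  black long-haired: (82 − 90.5)² / 90.5 = 0.7983
  brown short-haired: (123 − 90.5)² / 90.5 = 11.6713
  brown long-haired: (63 − 90.5)² / 90.5 = 8.3564
χ² = 0.1354 + 0.7983 + 11.6713 + 8.3564 = 20.9614 ≈ 20.961

20.961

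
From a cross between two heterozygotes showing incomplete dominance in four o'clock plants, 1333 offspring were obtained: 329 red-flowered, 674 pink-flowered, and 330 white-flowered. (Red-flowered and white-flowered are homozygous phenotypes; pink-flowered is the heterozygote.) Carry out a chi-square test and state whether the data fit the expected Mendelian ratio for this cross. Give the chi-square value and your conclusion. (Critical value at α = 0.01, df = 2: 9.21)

0.170; consistent

With incomplete dominance, a heterozygote × heterozygote cross gives a 1:2:1 phenotypic ratio.
The 1:2:1 ratio has 4 parts, so with N = 1333 the expected counts are:
  red-flowered: 1333 × 1/4 = 333.25
  pink-flowered: 1333 × 2/4 = 666.5
  white-flowered: 1333 × 1/4 = 333.25
χ² = Σ (O − E)² / E
  red-flowered: (329 − 333.25)² / 333.25 = 0.0542
  pink-flowered: (674 − 666.5)² / 666.5 = 0.0844
  white-flowered: (330 − 333.25)² / 333.25 = 0.0317
χ² = 0.0542 + 0.0844 + 0.0317 = 0.1703 ≈ 0.170
Degrees of freedom = 3 − 1 = 2; critical value at α = 0.01 is 9.21.
Since 0.170 < 9.21, we fail to reject the null hypothesis — the data are consistent with the 1:2:1 ratio.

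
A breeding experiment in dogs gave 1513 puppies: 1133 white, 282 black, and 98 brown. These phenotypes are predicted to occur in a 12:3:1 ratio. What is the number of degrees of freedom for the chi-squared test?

2

A goodness-of-fit test with 3 phenotype classes has df = 3 − 1 = 2.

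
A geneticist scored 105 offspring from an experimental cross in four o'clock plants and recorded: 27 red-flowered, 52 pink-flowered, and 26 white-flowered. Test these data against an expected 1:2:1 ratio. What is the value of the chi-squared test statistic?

Total ratio parts = 4. Expected numbers out of 105:
  red-flowered: 105 × 1/4 = 26.25
  pink-flowered: 105 × 2/4 = 52.5
  white-flowered: 105 × 1/4 = 26.25
χ² = Σ (O − E)² / E
  red-flowered: (27 − 26.25)² / 26.25 = 0.0214
  pink-flowered: (52 − 52.5)² / 52.5 = 0.0048
  white-flowered: (26 − 26.25)² / 26.25 = 0.0024
χ² = 0.0214 + 0.0048 + 0.0024 = 0.0286 ≈ 0.029

0.029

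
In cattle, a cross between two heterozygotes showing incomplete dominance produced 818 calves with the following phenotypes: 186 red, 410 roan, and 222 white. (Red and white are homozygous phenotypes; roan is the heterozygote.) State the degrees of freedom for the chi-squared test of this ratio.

2

With incomplete dominance, a heterozygote × heterozygote cross gives a 1:2:1 phenotypic ratio.
A goodness-of-fit test with 3 phenotype classes has df = 3 − 1 = 2.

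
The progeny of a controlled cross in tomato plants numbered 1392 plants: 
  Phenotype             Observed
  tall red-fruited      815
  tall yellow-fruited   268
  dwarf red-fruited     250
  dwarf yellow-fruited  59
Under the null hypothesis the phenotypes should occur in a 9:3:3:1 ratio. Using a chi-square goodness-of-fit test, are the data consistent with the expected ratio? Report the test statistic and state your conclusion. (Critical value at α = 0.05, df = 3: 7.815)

Under the 9:3:3:1 hypothesis (Σ ratio = 16, N = 1392):
  tall red-fruited: 1392 × 9/16 = 783
  tall yellow-fruited: 1392 × 3/16 = 261
  dwarf red-fruited: 1392 × 3/16 = 261
  dwarf yellow-fruited: 1392 × 1/16 = 87
χ² = Σ (O − E)² / E
  tall red-fruited: (815 − 783)² / 783 = 1.3078
  tall yellow-fruited: (268 − 261)² / 261 = 0.1877
  dwarf red-fruited: (250 − 261)² / 261 = 0.4636
  dwarf yellow-fruited: (59 − 87)² / 87 = 9.0115
χ² = 1.3078 + 0.1877 + 0.4636 + 9.0115 = 10.9706 ≈ 10.971
Degrees of freedom = 4 − 1 = 3; critical value at α = 0.05 is 7.815.
Since 10.971 > 7.815, we reject the null hypothesis — the data do not fit the 9:3:3:1 ratio.

10.971; not consistent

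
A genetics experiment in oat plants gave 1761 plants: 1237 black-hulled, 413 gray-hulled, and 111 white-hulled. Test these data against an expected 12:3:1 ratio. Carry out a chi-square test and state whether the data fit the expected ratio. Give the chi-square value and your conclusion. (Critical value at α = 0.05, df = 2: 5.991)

The 12:3:1 ratio has 16 parts, so with N = 1761 the expected counts are:
  black-hulled: 1761 × 12/16 = 1320.75
  gray-hulled: 1761 × 3/16 = 330.1875
  white-hulled: 1761 × 1/16 = 110.0625
χ² = Σ (O − E)² / E
  black-hulled: (1237 − 1320.75)² / 1320.75 = 5.3107
  gray-hulled: (413 − 330.1875)² / 330.1875 = 20.7697
  white-hulled: (111 − 110.0625)² / 110.0625 = 0.0080
χ² = 5.3107 + 20.7697 + 0.0080 = 26.0884 ≈ 26.088
Degrees of freedom = 3 − 1 = 2; critical value at α = 0.05 is 5.991.
Since 26.088 > 5.991, we reject the null hypothesis — the data do not fit the 12:3:1 ratio.

26.088; not consistent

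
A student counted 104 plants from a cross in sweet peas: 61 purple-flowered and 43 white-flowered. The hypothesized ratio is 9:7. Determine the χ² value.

Expected counts for N = 104 under a 9:7 ratio (total parts = 16):
  purple-flowered: 104 × 9/16 = 58.5
  white-flowered: 104 × 7/16 = 45.5
χ² = Σ (O − E)² / E
  purple-flowered: (61 − 58.5)² / 58.5 = 0.1068
  white-flowered: (43 − 45.5)² / 45.5 = 0.1374
χ² = 0.1068 + 0.1374 = 0.2442 ≈ 0.244

0.244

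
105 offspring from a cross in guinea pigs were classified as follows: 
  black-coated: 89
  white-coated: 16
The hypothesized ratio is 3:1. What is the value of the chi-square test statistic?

Total ratio parts = 4. Expected numbers out of 105:
  black-coated: 105 × 3/4 = 78.75
  white-coated: 105 × 1/4 = 26.25
χ² = Σ (O − E)² / E
  black-coated: (89 − 78.75)² / 78.75 = 1.3341
  white-coated: (16 − 26.25)² / 26.25 = 4.0024
χ² = 1.3341 + 4.0024 = 5.3365 ≈ 5.337

5.337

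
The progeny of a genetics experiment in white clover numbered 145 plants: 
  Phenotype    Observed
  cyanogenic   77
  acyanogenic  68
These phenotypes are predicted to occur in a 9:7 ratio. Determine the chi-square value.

Total ratio parts = 16. Expected numbers out of 145:
  cyanogenic: 145 × 9/16 = 81.5625
  acyanogenic: 145 × 7/16 = 63.4375
χ² = Σ (O − E)² / E
  cyanogenic: (77 − 81.5625)² / 81.5625 = 0.2552
  acyanogenic: (68 − 63.4375)² / 63.4375 = 0.3281
χ² = 0.2552 + 0.3281 = 0.5833 ≈ 0.583

0.583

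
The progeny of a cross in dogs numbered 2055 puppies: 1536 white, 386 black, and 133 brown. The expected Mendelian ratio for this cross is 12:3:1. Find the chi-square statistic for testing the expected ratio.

0.181

Total ratio parts = 16. Expected numbers out of 2055:
  white: 2055 × 12/16 = 1541.25
  black: 2055 × 3/16 = 385.3125
  brown: 2055 × 1/16 = 128.4375
χ² = Σ (O − E)² / E
  white: (1536 − 1541.25)² / 1541.25 = 0.0179
  black: (386 − 385.3125)² / 385.3125 = 0.0012
  brown: (133 − 128.4375)² / 128.4375 = 0.1621
χ² = 0.0179 + 0.0012 + 0.1621 = 0.1812 ≈ 0.181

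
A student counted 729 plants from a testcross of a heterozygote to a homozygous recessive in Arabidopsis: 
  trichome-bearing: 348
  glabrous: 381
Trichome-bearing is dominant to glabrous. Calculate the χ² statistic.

1.494

A testcross of a heterozygote (Aa × aa) gives a 1:1 phenotypic ratio.
Under the 1:1 hypothesis (Σ ratio = 2, N = 729):
  trichome-bearing: 729 × 1/2 = 364.5
  glabrous: 729 × 1/2 = 364.5
χ² = Σ (O − E)² / E
  trichome-bearing: (348 − 364.5)² / 364.5 = 0.7469
  glabrous: (381 − 364.5)² / 364.5 = 0.7469
χ² = 0.7469 + 0.7469 = 1.4938 ≈ 1.494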